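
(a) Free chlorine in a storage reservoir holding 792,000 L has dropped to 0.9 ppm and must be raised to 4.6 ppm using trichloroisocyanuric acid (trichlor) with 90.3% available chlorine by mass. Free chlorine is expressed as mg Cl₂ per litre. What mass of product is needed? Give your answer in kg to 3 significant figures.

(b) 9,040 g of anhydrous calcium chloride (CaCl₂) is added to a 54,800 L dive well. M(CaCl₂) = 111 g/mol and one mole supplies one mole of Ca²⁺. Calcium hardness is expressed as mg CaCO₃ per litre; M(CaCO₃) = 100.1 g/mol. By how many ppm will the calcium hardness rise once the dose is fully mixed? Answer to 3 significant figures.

(a) Chlorine deficit: 4.6 − 0.9 = 3.7 ppm = 3.7 mg/L as Cl₂.
(a) Cl₂ equivalent needed: 3.7 mg/L × 792,000 L = 2,930,000 mg = 2930 g.
(a) Product at 90.3% available chlorine: 2930 / 0.903 = 3245 g.

(b) Moles of Ca²⁺: 9,040 g ÷ 111 g/mol = 81.44 mol.
(b) As CaCO₃: 81.44 mol × 100.1 g/mol = 8152 g.
(b) Rise: 8152 g / 54,800 L × 1000 = 148.8 mg/L.

(a) 3.25 kg; (b) 149 ppm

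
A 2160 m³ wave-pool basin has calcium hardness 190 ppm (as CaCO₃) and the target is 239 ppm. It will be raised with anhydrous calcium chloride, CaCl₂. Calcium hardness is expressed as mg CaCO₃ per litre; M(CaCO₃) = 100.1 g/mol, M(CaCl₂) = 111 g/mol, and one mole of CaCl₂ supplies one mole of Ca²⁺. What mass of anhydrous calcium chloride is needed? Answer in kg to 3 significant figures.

Volume: 2160 m³ = 2,160,000 L.
Hardness to add: (239 − 190) = 49 mg/L as CaCO₃ × 2,160,000 L = 105,800 g as CaCO₃.
Moles of Ca²⁺ (1 mol Ca²⁺ ≡ 1 mol CaCO₃): 105,800 / 100.1 g/mol = 1057 mol.
Mass of CaCl₂: 1057 × 111 = 117,400 g.

117 kg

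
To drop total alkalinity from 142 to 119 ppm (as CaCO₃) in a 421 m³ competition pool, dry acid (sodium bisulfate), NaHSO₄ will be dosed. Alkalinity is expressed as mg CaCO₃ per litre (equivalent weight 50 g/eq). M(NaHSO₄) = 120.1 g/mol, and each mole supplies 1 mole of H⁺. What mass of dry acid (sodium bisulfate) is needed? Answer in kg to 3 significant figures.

Volume: 421 m³ = 421,000 L.
Alkalinity to neutralize: (142 − 119) = 23 mg/L as CaCO₃ × 421,000 L = 9683 g as CaCO₃.
Equivalents of H⁺ required: 9683 ÷ 50 g/eq = 193.7 eq = 193.7 mol NaHSO₄.
Mass of NaHSO₄: 193.7 × 120.1 = 23,260 g.

23.3 kg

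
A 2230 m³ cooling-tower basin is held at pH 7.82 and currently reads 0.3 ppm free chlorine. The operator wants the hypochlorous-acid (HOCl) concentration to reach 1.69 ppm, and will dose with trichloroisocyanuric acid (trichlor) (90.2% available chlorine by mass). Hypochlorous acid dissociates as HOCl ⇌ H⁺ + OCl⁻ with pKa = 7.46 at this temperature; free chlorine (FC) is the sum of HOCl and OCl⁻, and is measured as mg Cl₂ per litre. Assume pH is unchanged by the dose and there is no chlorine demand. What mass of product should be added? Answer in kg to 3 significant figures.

Volume: 2230 m³ = 2,230,000 L.
[OCl⁻]/[HOCl] = 10^(pH − pKa) = 10^(7.82 − 7.46) = 2.291; fraction as HOCl = 1/(1 + 2.291) = 0.3039.
Free chlorine required for 1.69 ppm HOCl: 1.69 / 0.3039 = 5.562 ppm.
FC to add: 5.562 − 0.3 = 5.262 mg/L as Cl₂.
Cl₂ equivalent: 5.262 mg/L × 2,230,000 L = 11,730 g.
Product at 90.2% available Cl: 11,730 / 0.902 = 13,010 g.

13.0 kg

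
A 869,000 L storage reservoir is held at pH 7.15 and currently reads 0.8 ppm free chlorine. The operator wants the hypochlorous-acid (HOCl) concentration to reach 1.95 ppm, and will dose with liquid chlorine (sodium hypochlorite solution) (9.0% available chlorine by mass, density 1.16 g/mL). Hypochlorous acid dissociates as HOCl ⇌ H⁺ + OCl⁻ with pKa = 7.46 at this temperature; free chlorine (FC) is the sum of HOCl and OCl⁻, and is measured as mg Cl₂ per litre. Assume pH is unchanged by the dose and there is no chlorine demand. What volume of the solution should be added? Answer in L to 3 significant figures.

17.5 L

[OCl⁻]/[HOCl] = 10^(pH − pKa) = 10^(7.15 − 7.46) = 0.4898; fraction as HOCl = 1/(1 + 0.4898) = 0.6712.
Free chlorine required for 1.95 ppm HOCl: 1.95 / 0.6712 = 2.905 ppm.
FC to add: 2.905 − 0.8 = 2.105 mg/L as Cl₂.
Cl₂ equivalent: 2.105 mg/L × 869,000 L = 1829 g.
Product at 9.0% available Cl: 1829 / 0.09 = 20,330 g.
Volume: 20,330 g ÷ 1.16 g/mL = 17,520 mL.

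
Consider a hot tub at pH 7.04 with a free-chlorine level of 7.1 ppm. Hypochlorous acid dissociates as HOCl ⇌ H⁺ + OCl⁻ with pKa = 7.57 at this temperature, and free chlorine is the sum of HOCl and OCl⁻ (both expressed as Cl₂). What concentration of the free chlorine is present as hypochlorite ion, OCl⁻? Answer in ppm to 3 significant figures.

1.62 ppm

[OCl⁻]/[HOCl] = 10^(pH − pKa) = 10^(7.04 − 7.57) = 10^-0.53 = 0.2951.
Fraction as HOCl = 1 / (1 + 0.2951) = 0.7721.
OCl⁻ = (1 − 0.7721) × 7.1 ppm = 1.618 ppm.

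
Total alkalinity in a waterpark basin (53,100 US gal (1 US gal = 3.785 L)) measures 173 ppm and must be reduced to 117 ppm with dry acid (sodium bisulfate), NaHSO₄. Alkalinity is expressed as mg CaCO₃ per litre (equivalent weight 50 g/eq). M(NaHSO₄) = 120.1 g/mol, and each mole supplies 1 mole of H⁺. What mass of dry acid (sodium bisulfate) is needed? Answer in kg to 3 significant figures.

27.0 kg

Volume: 53,100 US gal × 3.785 L/gal = 200,984 L.
Alkalinity to neutralize: (173 − 117) = 56 mg/L as CaCO₃ × 200,984 L = 11,260 g as CaCO₃.
Equivalents of H⁺ required: 11,260 ÷ 50 g/eq = 225.1 eq = 225.1 mol NaHSO₄.
Mass of NaHSO₄: 225.1 × 120.1 = 27,030 g.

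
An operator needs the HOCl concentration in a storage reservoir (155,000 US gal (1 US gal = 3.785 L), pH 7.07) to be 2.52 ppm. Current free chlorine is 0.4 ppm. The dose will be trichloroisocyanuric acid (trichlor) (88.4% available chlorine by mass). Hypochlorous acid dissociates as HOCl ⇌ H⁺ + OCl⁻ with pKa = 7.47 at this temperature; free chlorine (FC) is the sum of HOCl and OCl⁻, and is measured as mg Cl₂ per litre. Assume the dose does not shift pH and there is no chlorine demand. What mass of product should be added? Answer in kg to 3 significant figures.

2.07 kg

Volume: 155,000 US gal × 3.785 L/gal = 586,675 L.
[OCl⁻]/[HOCl] = 10^(pH − pKa) = 10^(7.07 − 7.47) = 0.3981; fraction as HOCl = 1/(1 + 0.3981) = 0.7153.
Free chlorine required for 2.52 ppm HOCl: 2.52 / 0.7153 = 3.523 ppm.
FC to add: 3.523 − 0.4 = 3.123 mg/L as Cl₂.
Cl₂ equivalent: 3.123 mg/L × 586,675 L = 1832 g.
Product at 88.4% available Cl: 1832 / 0.884 = 2073 g.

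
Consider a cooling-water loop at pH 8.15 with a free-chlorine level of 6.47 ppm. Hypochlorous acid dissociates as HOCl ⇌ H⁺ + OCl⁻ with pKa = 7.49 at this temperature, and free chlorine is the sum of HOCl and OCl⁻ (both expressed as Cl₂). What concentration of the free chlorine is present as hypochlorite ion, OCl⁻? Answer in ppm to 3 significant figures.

5.31 ppm

[OCl⁻]/[HOCl] = 10^(pH − pKa) = 10^(8.15 − 7.49) = 10^0.66 = 4.571.
Fraction as HOCl = 1 / (1 + 4.571) = 0.1795.
OCl⁻ = (1 − 0.1795) × 6.47 ppm = 5.309 ppm.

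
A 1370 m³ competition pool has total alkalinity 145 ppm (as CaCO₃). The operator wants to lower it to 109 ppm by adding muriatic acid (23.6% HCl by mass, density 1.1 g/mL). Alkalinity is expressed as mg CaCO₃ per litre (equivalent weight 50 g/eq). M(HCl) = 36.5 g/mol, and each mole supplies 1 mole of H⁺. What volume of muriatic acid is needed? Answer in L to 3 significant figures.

139 L

Volume: 1370 m³ = 1,370,000 L.
Alkalinity to neutralize: (145 − 109) = 36 mg/L as CaCO₃ × 1,370,000 L = 49,320 g as CaCO₃.
Equivalents of H⁺ required: 49,320 ÷ 50 g/eq = 986.4 eq = 986.4 mol HCl.
Mass of HCl: 986.4 × 36.5 = 36,000 g.
Mass of 23.6% solution: 36,000 / 0.236 = 152,600 g.
Volume: 152,600 g ÷ 1.1 g/mL = 138,700 mL.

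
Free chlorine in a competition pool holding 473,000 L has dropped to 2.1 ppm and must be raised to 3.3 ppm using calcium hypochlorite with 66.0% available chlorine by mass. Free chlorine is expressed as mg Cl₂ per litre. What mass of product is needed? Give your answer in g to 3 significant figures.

860 g

Chlorine deficit: 3.3 − 2.1 = 1.2 ppm = 1.2 mg/L as Cl₂.
Cl₂ equivalent needed: 1.2 mg/L × 473,000 L = 567,600 mg = 567.6 g.
Product at 66.0% available chlorine: 567.6 / 0.66 = 860 g.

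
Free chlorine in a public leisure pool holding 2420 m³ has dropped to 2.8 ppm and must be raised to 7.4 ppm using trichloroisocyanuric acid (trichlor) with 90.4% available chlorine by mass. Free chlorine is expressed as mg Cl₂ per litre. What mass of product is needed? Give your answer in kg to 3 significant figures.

12.3 kg

Volume: 2420 m³ = 2,420,000 L.
Chlorine deficit: 7.4 − 2.8 = 4.6 ppm = 4.6 mg/L as Cl₂.
Cl₂ equivalent needed: 4.6 mg/L × 2,420,000 L = 11,130,000 mg = 11,130 g.
Product at 90.4% available chlorine: 11,130 / 0.904 = 12,310 g.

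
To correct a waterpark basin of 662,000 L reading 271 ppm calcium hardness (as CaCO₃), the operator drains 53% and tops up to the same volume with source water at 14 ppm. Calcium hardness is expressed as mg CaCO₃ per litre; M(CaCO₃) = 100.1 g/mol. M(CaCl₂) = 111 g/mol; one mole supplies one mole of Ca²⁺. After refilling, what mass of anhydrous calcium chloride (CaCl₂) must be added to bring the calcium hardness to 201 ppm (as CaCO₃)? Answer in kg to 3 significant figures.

After draining 53% and refilling: 271 × 0.47 + 14 × 0.53 = 134.79 ppm.
Deficit to target: 201 − 134.79 = 66.21 mg/L.
As CaCO₃: 66.21 mg/L × 662,000 L = 43,830 g; ÷ 100.1 = 437.9 mol Ca²⁺.
Mass: 437.9 × 111 = 48,600 g.

48.6 kg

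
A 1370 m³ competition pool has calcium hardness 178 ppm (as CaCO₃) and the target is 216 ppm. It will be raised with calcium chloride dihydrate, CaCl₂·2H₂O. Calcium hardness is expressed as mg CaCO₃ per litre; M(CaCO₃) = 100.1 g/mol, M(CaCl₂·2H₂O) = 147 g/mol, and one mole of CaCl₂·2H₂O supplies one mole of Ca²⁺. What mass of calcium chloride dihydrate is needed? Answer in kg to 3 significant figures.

76.5 kg

Volume: 1370 m³ = 1,370,000 L.
Hardness to add: (216 − 178) = 38 mg/L as CaCO₃ × 1,370,000 L = 52,060 g as CaCO₃.
Moles of Ca²⁺ (1 mol Ca²⁺ ≡ 1 mol CaCO₃): 52,060 / 100.1 g/mol = 520.1 mol.
Mass of CaCl₂·2H₂O: 520.1 × 147 = 76,450 g.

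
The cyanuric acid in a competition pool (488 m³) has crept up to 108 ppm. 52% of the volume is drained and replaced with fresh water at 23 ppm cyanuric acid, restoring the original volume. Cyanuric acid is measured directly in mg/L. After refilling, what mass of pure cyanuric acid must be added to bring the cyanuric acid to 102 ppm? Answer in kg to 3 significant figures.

18.6 kg

Volume: 488 m³ = 488,000 L.
After draining 52% and refilling: 108 × 0.48 + 23 × 0.52 = 63.8 ppm.
Deficit to target: 102 − 63.8 = 38.2 mg/L.
Mass: 38.2 mg/L × 488,000 L = 18,640 g cyanuric acid.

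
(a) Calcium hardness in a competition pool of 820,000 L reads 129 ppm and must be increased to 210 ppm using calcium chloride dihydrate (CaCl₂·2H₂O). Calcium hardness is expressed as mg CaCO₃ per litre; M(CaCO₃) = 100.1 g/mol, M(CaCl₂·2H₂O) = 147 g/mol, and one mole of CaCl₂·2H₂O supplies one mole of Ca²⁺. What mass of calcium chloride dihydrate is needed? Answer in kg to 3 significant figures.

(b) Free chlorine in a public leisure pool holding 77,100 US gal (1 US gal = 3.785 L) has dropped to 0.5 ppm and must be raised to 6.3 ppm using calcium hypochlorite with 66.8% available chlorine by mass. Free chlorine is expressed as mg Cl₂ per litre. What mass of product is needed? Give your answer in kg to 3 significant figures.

(a) 97.5 kg; (b) 2.53 kg

(a) Hardness to add: (210 − 129) = 81 mg/L as CaCO₃ × 820,000 L = 66,420 g as CaCO₃.
(a) Moles of Ca²⁺ (1 mol Ca²⁺ ≡ 1 mol CaCO₃): 66,420 / 100.1 g/mol = 663.5 mol.
(a) Mass of CaCl₂·2H₂O: 663.5 × 147 = 97,540 g.

(b) Volume: 77,100 US gal × 3.785 L/gal = 291,824 L.
(b) Chlorine deficit: 6.3 − 0.5 = 5.8 ppm = 5.8 mg/L as Cl₂.
(b) Cl₂ equivalent needed: 5.8 mg/L × 291,824 L = 1,693,000 mg = 1693 g.
(b) Product at 66.8% available chlorine: 1693 / 0.668 = 2534 g.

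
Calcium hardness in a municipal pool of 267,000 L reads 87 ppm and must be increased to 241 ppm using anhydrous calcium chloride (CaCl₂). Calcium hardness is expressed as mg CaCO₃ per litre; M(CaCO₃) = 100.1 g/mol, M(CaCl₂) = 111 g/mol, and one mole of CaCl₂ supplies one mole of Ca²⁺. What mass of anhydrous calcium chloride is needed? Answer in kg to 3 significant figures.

45.6 kg

Hardness to add: (241 − 87) = 154 mg/L as CaCO₃ × 267,000 L = 41,120 g as CaCO₃.
Moles of Ca²⁺ (1 mol Ca²⁺ ≡ 1 mol CaCO₃): 41,120 / 100.1 g/mol = 410.8 mol.
Mass of CaCl₂: 410.8 × 111 = 45,600 g.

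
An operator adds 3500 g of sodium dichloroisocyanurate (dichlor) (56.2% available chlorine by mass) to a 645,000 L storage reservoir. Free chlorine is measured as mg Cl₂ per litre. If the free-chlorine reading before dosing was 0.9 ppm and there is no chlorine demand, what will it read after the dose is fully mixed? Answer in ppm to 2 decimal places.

3.95 ppm

Available chlorine delivered: 3500 g × 0.562 = 1967 g as Cl₂.
Concentration rise: 1967 g / 645,000 L = 3.05 mg/L = 3.05 ppm.
Final FC: 0.9 + 3.05 = 3.95 ppm.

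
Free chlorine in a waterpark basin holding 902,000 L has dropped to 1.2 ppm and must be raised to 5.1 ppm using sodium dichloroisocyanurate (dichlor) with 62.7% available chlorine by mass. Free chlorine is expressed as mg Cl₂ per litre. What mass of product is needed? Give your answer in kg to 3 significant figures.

Chlorine deficit: 5.1 − 1.2 = 3.9 ppm = 3.9 mg/L as Cl₂.
Cl₂ equivalent needed: 3.9 mg/L × 902,000 L = 3,518,000 mg = 3518 g.
Product at 62.7% available chlorine: 3518 / 0.627 = 5611 g.

5.61 kg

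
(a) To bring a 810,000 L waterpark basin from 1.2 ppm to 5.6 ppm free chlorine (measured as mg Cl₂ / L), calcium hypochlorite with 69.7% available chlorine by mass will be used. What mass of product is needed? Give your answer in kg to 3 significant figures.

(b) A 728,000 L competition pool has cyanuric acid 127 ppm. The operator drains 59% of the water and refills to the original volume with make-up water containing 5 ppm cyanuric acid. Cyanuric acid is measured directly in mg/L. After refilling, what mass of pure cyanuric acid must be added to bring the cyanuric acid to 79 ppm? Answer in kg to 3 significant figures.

(a) Chlorine deficit: 5.6 − 1.2 = 4.4 ppm = 4.4 mg/L as Cl₂.
(a) Cl₂ equivalent needed: 4.4 mg/L × 810,000 L = 3,564,000 mg = 3564 g.
(a) Product at 69.7% available chlorine: 3564 / 0.697 = 5113 g.

(b) After draining 59% and refilling: 127 × 0.41 + 5 × 0.59 = 55.02 ppm.
(b) Deficit to target: 79 − 55.02 = 23.98 mg/L.
(b) Mass: 23.98 mg/L × 728,000 L = 17,460 g cyanuric acid.

(a) 5.11 kg; (b) 17.5 kg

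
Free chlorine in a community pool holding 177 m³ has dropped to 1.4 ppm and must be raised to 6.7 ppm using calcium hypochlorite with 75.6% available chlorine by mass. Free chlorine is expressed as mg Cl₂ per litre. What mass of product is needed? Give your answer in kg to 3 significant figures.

1.24 kg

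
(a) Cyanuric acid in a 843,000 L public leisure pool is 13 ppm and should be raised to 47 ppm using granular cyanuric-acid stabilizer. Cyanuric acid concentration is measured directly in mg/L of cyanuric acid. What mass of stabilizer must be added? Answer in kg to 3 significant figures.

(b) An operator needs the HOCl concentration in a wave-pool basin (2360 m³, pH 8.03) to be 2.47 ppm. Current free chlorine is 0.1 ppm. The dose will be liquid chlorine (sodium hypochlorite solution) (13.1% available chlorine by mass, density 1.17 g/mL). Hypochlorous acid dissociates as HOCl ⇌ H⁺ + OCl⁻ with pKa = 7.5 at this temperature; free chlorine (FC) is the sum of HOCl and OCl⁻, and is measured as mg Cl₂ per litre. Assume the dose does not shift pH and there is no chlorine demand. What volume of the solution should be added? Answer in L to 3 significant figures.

(a) CYA to add: (47 − 13) = 34 mg/L × 843,000 L = 28,660 g cyanuric acid.

(b) Volume: 2360 m³ = 2,360,000 L.
(b) [OCl⁻]/[HOCl] = 10^(pH − pKa) = 10^(8.03 − 7.5) = 3.388; fraction as HOCl = 1/(1 + 3.388) = 0.2279.
(b) Free chlorine required for 2.47 ppm HOCl: 2.47 / 0.2279 = 10.84 ppm.
(b) FC to add: 10.84 − 0.1 = 10.74 mg/L as Cl₂.
(b) Cl₂ equivalent: 10.74 mg/L × 2,360,000 L = 25,350 g.
(b) Product at 13.1% available Cl: 25,350 / 0.131 = 193,500 g.
(b) Volume: 193,500 g ÷ 1.17 g/mL = 165,400 mL.

(a) 28.7 kg; (b) 165 L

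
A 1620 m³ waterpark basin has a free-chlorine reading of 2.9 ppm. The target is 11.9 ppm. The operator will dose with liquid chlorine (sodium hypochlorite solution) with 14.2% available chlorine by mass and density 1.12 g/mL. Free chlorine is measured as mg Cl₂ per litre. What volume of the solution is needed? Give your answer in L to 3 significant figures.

91.7 L

Volume: 1620 m³ = 1,620,000 L.
Chlorine deficit: 11.9 − 2.9 = 9 ppm = 9 mg/L as Cl₂.
Cl₂ equivalent needed: 9 mg/L × 1,620,000 L = 14,580,000 mg = 14,580 g.
Product at 14.2% available chlorine: 14,580 / 0.142 = 102,700 g.
Volume at density 1.12 g/mL: 102,700 g ÷ 1.12 g/mL = 91,680 mL.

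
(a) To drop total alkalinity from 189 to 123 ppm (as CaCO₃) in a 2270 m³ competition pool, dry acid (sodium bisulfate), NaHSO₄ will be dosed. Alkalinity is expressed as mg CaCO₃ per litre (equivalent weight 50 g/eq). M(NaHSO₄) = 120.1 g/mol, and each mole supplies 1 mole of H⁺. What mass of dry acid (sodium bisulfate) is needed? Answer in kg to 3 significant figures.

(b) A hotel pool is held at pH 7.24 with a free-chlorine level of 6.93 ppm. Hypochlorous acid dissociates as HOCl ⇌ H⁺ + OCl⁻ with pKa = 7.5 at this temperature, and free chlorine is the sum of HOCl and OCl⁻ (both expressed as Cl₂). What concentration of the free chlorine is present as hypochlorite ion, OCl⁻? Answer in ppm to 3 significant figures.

(a) Volume: 2270 m³ = 2,270,000 L.
(a) Alkalinity to neutralize: (189 − 123) = 66 mg/L as CaCO₃ × 2,270,000 L = 149,800 g as CaCO₃.
(a) Equivalents of H⁺ required: 149,800 ÷ 50 g/eq = 2996 eq = 2996 mol NaHSO₄.
(a) Mass of NaHSO₄: 2996 × 120.1 = 359,900 g.

(b) [OCl⁻]/[HOCl] = 10^(pH − pKa) = 10^(7.24 − 7.5) = 10^-0.26 = 0.5495.
(b) Fraction as HOCl = 1 / (1 + 0.5495) = 0.6454.
(b) OCl⁻ = (1 − 0.6454) × 6.93 ppm = 2.458 ppm.

(a) 360 kg; (b) 2.46 ppm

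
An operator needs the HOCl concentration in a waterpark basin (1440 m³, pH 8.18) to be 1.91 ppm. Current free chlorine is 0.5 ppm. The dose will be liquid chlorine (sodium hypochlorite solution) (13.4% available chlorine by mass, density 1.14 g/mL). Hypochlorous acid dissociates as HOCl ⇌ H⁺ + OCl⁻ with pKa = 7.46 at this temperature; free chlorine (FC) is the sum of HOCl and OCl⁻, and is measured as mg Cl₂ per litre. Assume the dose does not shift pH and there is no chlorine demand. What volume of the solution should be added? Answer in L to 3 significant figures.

Volume: 1440 m³ = 1,440,000 L.
[OCl⁻]/[HOCl] = 10^(pH − pKa) = 10^(8.18 − 7.46) = 5.248; fraction as HOCl = 1/(1 + 5.248) = 0.16.
Free chlorine required for 1.91 ppm HOCl: 1.91 / 0.16 = 11.93 ppm.
FC to add: 11.93 − 0.5 = 11.43 mg/L as Cl₂.
Cl₂ equivalent: 11.43 mg/L × 1,440,000 L = 16,460 g.
Product at 13.4% available Cl: 16,460 / 0.134 = 122,900 g.
Volume: 122,900 g ÷ 1.14 g/mL = 107,800 mL.

108 L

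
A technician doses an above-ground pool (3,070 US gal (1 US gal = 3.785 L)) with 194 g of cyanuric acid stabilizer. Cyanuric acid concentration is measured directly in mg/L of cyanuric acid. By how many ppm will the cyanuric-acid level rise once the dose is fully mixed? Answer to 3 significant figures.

Volume: 3,070 US gal × 3.785 L/gal = 11,620 L.
Rise: 194 g / 11,620 L × 1000 = 16.7 mg/L.

16.7 ppm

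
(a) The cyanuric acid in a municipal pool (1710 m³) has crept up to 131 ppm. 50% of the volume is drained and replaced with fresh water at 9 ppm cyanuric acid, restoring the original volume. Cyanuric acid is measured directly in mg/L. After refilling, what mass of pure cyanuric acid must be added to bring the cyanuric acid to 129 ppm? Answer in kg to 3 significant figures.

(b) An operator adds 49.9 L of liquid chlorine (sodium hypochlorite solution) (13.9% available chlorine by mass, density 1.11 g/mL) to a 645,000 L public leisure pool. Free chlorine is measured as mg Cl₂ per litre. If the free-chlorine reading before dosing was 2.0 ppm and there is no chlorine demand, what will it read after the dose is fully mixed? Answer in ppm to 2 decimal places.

(a) 101 kg; (b) 13.94 ppm

(a) Volume: 1710 m³ = 1,710,000 L.
(a) After draining 50% and refilling: 131 × 0.50 + 9 × 0.50 = 70 ppm.
(a) Deficit to target: 129 − 70 = 59 mg/L.
(a) Mass: 59 mg/L × 1,710,000 L = 100,900 g cyanuric acid.

(b) Mass of solution: 49.9 L × 1000 mL/L × 1.11 g/mL = 55,390 g.
(b) Available chlorine delivered: 55,390 g × 0.139 = 7699 g as Cl₂.
(b) Concentration rise: 7699 g / 645,000 L = 11.94 mg/L = 11.94 ppm.
(b) Final FC: 2.0 + 11.94 = 13.94 ppm.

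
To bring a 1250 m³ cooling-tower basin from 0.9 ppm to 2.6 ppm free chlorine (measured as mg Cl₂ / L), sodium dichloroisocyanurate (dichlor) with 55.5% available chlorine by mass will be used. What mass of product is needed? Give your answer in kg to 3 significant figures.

Volume: 1250 m³ = 1,250,000 L.
Chlorine deficit: 2.6 − 0.9 = 1.7 ppm = 1.7 mg/L as Cl₂.
Cl₂ equivalent needed: 1.7 mg/L × 1,250,000 L = 2,125,000 mg = 2125 g.
Product at 55.5% available chlorine: 2125 / 0.555 = 3829 g.

3.83 kg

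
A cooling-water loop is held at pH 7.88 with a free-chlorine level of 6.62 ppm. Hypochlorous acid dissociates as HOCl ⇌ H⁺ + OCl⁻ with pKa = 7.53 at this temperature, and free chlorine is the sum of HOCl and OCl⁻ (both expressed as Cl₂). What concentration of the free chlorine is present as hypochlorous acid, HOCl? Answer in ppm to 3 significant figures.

2.04 ppm

[OCl⁻]/[HOCl] = 10^(pH − pKa) = 10^(7.88 − 7.53) = 10^0.35 = 2.239.
Fraction as HOCl = 1 / (1 + 2.239) = 0.3088.
HOCl = 0.3088 × 6.62 ppm = 2.044 ppm.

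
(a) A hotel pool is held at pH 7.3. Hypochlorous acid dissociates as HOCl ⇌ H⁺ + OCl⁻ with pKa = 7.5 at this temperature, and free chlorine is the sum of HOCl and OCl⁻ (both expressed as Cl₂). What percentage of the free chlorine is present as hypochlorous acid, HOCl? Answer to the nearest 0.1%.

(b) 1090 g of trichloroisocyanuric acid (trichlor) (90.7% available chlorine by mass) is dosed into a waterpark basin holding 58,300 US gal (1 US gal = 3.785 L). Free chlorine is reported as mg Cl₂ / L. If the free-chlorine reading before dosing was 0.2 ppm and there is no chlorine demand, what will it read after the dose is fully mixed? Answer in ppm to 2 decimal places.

(a) [OCl⁻]/[HOCl] = 10^(pH − pKa) = 10^(7.3 − 7.5) = 10^-0.20 = 0.631.
(a) Fraction as HOCl = 1 / (1 + 0.631) = 0.6131.

(b) Volume: 58,300 US gal × 3.785 L/gal = 220,666 L.
(b) Available chlorine delivered: 1090 g × 0.907 = 988.6 g as Cl₂.
(b) Concentration rise: 988.6 g / 220,666 L = 4.48 mg/L = 4.48 ppm.
(b) Final FC: 0.2 + 4.48 = 4.68 ppm.

(a) 61.3%; (b) 4.68 ppm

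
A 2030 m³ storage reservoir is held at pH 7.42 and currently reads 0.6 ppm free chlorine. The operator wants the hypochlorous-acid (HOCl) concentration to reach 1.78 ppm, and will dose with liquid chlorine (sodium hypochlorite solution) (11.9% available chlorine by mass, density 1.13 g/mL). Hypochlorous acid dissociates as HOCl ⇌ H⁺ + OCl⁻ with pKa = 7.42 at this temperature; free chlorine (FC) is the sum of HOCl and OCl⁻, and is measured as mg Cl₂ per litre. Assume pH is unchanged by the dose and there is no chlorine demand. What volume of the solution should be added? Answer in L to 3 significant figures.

44.7 L

Volume: 2030 m³ = 2,030,000 L.
[OCl⁻]/[HOCl] = 10^(pH − pKa) = 10^(7.42 − 7.42) = 1; fraction as HOCl = 1/(1 + 1) = 0.5.
Free chlorine required for 1.78 ppm HOCl: 1.78 / 0.5 = 3.56 ppm.
FC to add: 3.56 − 0.6 = 2.96 mg/L as Cl₂.
Cl₂ equivalent: 2.96 mg/L × 2,030,000 L = 6009 g.
Product at 11.9% available Cl: 6009 / 0.119 = 50,490 g.
Volume: 50,490 g ÷ 1.13 g/mL = 44,690 mL.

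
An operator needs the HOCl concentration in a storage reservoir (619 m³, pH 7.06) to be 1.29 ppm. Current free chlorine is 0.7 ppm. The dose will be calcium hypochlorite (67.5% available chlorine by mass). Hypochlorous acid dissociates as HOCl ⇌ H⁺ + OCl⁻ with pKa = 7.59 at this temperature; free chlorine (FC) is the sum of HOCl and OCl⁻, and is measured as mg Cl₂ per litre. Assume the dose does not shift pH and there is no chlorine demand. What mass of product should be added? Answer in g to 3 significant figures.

890 g

Volume: 619 m³ = 619,000 L.
[OCl⁻]/[HOCl] = 10^(pH − pKa) = 10^(7.06 − 7.59) = 0.2951; fraction as HOCl = 1/(1 + 0.2951) = 0.7721.
Free chlorine required for 1.29 ppm HOCl: 1.29 / 0.7721 = 1.671 ppm.
FC to add: 1.671 − 0.7 = 0.9707 mg/L as Cl₂.
Cl₂ equivalent: 0.9707 mg/L × 619,000 L = 600.9 g.
Product at 67.5% available Cl: 600.9 / 0.675 = 890.2 g.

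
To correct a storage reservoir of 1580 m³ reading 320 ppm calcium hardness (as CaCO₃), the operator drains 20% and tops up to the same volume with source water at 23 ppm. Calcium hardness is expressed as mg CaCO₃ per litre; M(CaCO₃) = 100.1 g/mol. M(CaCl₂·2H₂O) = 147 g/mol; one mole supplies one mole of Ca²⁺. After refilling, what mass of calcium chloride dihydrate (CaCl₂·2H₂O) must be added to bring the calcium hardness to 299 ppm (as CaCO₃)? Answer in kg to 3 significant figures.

Volume: 1580 m³ = 1,580,000 L.
After draining 20% and refilling: 320 × 0.80 + 23 × 0.20 = 260.6 ppm.
Deficit to target: 299 − 260.6 = 38.4 mg/L.
As CaCO₃: 38.4 mg/L × 1,580,000 L = 60,670 g; ÷ 100.1 = 606.1 mol Ca²⁺.
Mass: 606.1 × 147 = 89,100 g.

89.1 kg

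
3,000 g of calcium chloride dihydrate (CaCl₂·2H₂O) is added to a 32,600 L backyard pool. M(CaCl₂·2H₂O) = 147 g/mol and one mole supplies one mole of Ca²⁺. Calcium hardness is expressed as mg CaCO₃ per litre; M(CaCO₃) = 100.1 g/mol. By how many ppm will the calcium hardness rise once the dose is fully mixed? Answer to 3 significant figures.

62.7 ppm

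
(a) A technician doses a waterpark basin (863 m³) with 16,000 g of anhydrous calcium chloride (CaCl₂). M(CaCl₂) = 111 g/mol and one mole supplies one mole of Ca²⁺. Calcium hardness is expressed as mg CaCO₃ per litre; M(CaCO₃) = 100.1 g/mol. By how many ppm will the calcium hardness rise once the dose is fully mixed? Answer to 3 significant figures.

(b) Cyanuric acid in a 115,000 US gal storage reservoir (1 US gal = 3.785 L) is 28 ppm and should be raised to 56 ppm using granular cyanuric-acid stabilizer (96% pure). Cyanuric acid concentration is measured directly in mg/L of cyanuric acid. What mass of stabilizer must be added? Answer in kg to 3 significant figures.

(a) 16.7 ppm; (b) 12.7 kg

(a) Volume: 863 m³ = 863,000 L.
(a) Moles of Ca²⁺: 16,000 g ÷ 111 g/mol = 144.1 mol.
(a) As CaCO₃: 144.1 mol × 100.1 g/mol = 14,430 g.
(a) Rise: 14,430 g / 863,000 L × 1000 = 16.72 mg/L.

(b) Volume: 115,000 US gal × 3.785 L/gal = 435,275 L.
(b) CYA to add: (56 − 28) = 28 mg/L × 435,275 L = 12,190 g cyanuric acid.
(b) At 96% purity: 12,190 / 0.96 = 12,700 g product.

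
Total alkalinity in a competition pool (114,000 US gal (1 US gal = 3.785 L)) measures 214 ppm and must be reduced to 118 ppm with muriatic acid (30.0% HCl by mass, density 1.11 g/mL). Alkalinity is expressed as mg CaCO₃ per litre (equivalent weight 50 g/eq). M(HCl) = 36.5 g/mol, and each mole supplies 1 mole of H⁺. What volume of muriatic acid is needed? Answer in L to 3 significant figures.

90.8 L

Volume: 114,000 US gal × 3.785 L/gal = 431,490 L.
Alkalinity to neutralize: (214 − 118) = 96 mg/L as CaCO₃ × 431,490 L = 41,420 g as CaCO₃.
Equivalents of H⁺ required: 41,420 ÷ 50 g/eq = 828.5 eq = 828.5 mol HCl.
Mass of HCl: 828.5 × 36.5 = 30,240 g.
Mass of 30.0% solution: 30,240 / 0.3 = 100,800 g.
Volume: 100,800 g ÷ 1.11 g/mL = 90,810 mL.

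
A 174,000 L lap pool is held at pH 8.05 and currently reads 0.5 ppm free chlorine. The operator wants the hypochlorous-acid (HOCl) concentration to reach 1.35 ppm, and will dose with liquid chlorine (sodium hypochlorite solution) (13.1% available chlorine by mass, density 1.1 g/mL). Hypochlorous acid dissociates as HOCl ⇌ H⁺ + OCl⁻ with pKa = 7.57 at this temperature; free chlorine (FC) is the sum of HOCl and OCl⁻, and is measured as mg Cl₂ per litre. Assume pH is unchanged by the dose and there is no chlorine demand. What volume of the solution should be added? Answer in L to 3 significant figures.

5.95 L

[OCl⁻]/[HOCl] = 10^(pH − pKa) = 10^(8.05 − 7.57) = 3.02; fraction as HOCl = 1/(1 + 3.02) = 0.2488.
Free chlorine required for 1.35 ppm HOCl: 1.35 / 0.2488 = 5.427 ppm.
FC to add: 5.427 − 0.5 = 4.927 mg/L as Cl₂.
Cl₂ equivalent: 4.927 mg/L × 174,000 L = 857.3 g.
Product at 13.1% available Cl: 857.3 / 0.131 = 6544 g.
Volume: 6544 g ÷ 1.1 g/mL = 5949 mL.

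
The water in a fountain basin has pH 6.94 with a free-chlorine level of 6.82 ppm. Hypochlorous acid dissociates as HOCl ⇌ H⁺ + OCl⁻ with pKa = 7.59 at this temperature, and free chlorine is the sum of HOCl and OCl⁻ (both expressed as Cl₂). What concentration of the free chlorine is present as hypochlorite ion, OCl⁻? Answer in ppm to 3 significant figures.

1.25 ppm

[OCl⁻]/[HOCl] = 10^(pH − pKa) = 10^(6.94 − 7.59) = 10^-0.65 = 0.2239.
Fraction as HOCl = 1 / (1 + 0.2239) = 0.8171.
OCl⁻ = (1 − 0.8171) × 6.82 ppm = 1.248 ppm.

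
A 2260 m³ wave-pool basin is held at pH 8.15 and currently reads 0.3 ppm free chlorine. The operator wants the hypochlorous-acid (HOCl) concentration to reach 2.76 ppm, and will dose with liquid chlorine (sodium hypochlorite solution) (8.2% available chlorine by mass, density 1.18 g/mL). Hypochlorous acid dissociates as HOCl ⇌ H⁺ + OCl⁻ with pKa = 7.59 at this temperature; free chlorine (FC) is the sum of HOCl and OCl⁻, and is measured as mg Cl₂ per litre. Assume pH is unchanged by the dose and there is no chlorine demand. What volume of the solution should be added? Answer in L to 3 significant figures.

Volume: 2260 m³ = 2,260,000 L.
[OCl⁻]/[HOCl] = 10^(pH − pKa) = 10^(8.15 − 7.59) = 3.631; fraction as HOCl = 1/(1 + 3.631) = 0.2159.
Free chlorine required for 2.76 ppm HOCl: 2.76 / 0.2159 = 12.78 ppm.
FC to add: 12.78 − 0.3 = 12.48 mg/L as Cl₂.
Cl₂ equivalent: 12.48 mg/L × 2,260,000 L = 28,210 g.
Product at 8.2% available Cl: 28,210 / 0.082 = 344,000 g.
Volume: 344,000 g ÷ 1.18 g/mL = 291,500 mL.

292 L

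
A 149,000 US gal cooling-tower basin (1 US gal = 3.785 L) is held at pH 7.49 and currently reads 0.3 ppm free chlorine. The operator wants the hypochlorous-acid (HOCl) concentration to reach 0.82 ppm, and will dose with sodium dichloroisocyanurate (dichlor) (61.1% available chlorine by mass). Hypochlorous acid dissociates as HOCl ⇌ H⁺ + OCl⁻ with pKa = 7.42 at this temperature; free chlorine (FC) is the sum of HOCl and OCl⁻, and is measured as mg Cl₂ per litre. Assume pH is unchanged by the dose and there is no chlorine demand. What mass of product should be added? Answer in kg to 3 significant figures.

Volume: 149,000 US gal × 3.785 L/gal = 563,965 L.
[OCl⁻]/[HOCl] = 10^(pH − pKa) = 10^(7.49 − 7.42) = 1.175; fraction as HOCl = 1/(1 + 1.175) = 0.4598.
Free chlorine required for 0.82 ppm HOCl: 0.82 / 0.4598 = 1.783 ppm.
FC to add: 1.783 − 0.3 = 1.483 mg/L as Cl₂.
Cl₂ equivalent: 1.483 mg/L × 563,965 L = 836.6 g.
Product at 61.1% available Cl: 836.6 / 0.611 = 1369 g.

1.37 kg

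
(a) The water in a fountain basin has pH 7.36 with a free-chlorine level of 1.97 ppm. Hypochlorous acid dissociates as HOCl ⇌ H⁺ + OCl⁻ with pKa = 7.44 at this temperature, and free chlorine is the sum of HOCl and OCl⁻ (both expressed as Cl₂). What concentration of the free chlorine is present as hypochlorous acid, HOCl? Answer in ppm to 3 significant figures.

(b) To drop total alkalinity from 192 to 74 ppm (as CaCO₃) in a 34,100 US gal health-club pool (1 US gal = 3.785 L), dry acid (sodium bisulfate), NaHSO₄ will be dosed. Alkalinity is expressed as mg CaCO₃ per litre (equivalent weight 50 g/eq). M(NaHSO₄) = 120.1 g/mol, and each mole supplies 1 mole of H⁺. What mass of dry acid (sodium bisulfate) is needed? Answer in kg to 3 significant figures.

(a) 1.08 ppm; (b) 36.6 kg

(a) [OCl⁻]/[HOCl] = 10^(pH − pKa) = 10^(7.36 − 7.44) = 10^-0.08 = 0.8318.
(a) Fraction as HOCl = 1 / (1 + 0.8318) = 0.5459.
(a) HOCl = 0.5459 × 1.97 ppm = 1.075 ppm.

(b) Volume: 34,100 US gal × 3.785 L/gal = 129,068 L.
(b) Alkalinity to neutralize: (192 − 74) = 118 mg/L as CaCO₃ × 129,068 L = 15,230 g as CaCO₃.
(b) Equivalents of H⁺ required: 15,230 ÷ 50 g/eq = 304.6 eq = 304.6 mol NaHSO₄.
(b) Mass of NaHSO₄: 304.6 × 120.1 = 36,580 g.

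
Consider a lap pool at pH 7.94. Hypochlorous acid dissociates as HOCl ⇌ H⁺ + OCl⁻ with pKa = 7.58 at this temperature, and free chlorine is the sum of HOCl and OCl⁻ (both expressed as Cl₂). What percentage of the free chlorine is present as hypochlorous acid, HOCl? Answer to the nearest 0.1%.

[OCl⁻]/[HOCl] = 10^(pH − pKa) = 10^(7.94 − 7.58) = 10^0.36 = 2.291.
Fraction as HOCl = 1 / (1 + 2.291) = 0.3039.

30.4%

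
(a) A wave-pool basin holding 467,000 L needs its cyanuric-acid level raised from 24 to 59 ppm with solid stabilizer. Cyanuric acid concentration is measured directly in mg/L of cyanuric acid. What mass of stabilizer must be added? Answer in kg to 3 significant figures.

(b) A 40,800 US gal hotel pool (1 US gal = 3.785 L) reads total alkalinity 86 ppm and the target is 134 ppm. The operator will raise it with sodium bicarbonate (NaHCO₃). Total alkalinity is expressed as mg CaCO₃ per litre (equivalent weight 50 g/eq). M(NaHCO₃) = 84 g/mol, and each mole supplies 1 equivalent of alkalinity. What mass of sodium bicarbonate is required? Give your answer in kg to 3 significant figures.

(a) 16.3 kg; (b) 12.5 kg

(a) CYA to add: (59 − 24) = 35 mg/L × 467,000 L = 16,340 g cyanuric acid.

(b) Volume: 40,800 US gal × 3.785 L/gal = 154,428 L.
(b) Alkalinity to add: (134 − 86) = 48 mg/L as CaCO₃ × 154,428 L = 7413 g as CaCO₃.
(b) Equivalents: 7413 g ÷ 50 g/eq = 148.3 eq.
(b) NaHCO₃ supplies 1 eq per mole → 148.3 mol.
(b) Mass: 148.3 mol × 84 g/mol = 12,450 g.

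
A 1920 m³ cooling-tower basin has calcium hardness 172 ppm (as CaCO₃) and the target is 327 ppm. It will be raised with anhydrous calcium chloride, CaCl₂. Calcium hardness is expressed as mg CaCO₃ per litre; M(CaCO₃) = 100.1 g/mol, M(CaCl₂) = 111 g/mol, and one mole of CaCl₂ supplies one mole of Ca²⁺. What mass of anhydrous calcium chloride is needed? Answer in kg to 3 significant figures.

Volume: 1920 m³ = 1,920,000 L.
Hardness to add: (327 − 172) = 155 mg/L as CaCO₃ × 1,920,000 L = 297,600 g as CaCO₃.
Moles of Ca²⁺ (1 mol Ca²⁺ ≡ 1 mol CaCO₃): 297,600 / 100.1 g/mol = 2973 mol.
Mass of CaCl₂: 2973 × 111 = 330,000 g.

330 kg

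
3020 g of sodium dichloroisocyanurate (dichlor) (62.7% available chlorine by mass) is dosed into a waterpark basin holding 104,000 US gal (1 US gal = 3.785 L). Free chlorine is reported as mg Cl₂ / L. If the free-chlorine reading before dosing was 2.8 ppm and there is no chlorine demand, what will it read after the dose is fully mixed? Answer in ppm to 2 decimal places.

7.61 ppm

Volume: 104,000 US gal × 3.785 L/gal = 393,640 L.
Available chlorine delivered: 3020 g × 0.627 = 1894 g as Cl₂.
Concentration rise: 1894 g / 393,640 L = 4.81 mg/L = 4.81 ppm.
Final FC: 2.8 + 4.81 = 7.61 ppm.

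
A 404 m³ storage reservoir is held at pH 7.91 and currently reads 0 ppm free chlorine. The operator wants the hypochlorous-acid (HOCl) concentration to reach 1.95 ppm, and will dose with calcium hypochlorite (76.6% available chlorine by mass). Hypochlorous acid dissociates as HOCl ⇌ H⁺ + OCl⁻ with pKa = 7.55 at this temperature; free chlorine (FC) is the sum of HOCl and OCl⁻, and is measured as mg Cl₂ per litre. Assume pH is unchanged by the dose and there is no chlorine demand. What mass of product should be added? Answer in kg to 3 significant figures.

3.38 kg

Volume: 404 m³ = 404,000 L.
[OCl⁻]/[HOCl] = 10^(pH − pKa) = 10^(7.91 − 7.55) = 2.291; fraction as HOCl = 1/(1 + 2.291) = 0.3039.
Free chlorine required for 1.95 ppm HOCl: 1.95 / 0.3039 = 6.417 ppm.
FC to add: 6.417 − 0 = 6.417 mg/L as Cl₂.
Cl₂ equivalent: 6.417 mg/L × 404,000 L = 2593 g.
Product at 76.6% available Cl: 2593 / 0.766 = 3385 g.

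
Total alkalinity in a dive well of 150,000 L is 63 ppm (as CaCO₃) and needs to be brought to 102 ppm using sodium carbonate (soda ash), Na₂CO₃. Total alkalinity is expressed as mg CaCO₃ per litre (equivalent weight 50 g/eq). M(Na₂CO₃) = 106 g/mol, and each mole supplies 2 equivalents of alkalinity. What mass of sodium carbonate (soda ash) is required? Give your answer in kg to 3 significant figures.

Alkalinity to add: (102 − 63) = 39 mg/L as CaCO₃ × 150,000 L = 5850 g as CaCO₃.
Equivalents: 5850 g ÷ 50 g/eq = 117 eq.
Each mole of Na₂CO₃ supplies 2 eq, so 117 / 2 = 58.5 mol.
Mass: 58.5 mol × 106 g/mol = 6201 g.

6.20 kg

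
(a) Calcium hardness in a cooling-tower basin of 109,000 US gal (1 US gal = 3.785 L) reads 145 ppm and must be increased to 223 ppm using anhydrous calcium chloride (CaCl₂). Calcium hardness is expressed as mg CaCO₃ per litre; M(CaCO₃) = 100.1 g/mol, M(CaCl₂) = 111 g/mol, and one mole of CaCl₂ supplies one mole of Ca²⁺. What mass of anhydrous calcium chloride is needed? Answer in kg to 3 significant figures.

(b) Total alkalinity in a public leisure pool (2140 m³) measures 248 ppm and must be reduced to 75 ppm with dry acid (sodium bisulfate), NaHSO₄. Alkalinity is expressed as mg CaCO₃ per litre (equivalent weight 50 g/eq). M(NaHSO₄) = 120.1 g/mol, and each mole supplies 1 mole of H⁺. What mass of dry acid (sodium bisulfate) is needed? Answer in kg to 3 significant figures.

(a) 35.7 kg; (b) 889 kg

(a) Volume: 109,000 US gal × 3.785 L/gal = 412,565 L.
(a) Hardness to add: (223 − 145) = 78 mg/L as CaCO₃ × 412,565 L = 32,180 g as CaCO₃.
(a) Moles of Ca²⁺ (1 mol Ca²⁺ ≡ 1 mol CaCO₃): 32,180 / 100.1 g/mol = 321.5 mol.
(a) Mass of CaCl₂: 321.5 × 111 = 35,680 g.

(b) Volume: 2140 m³ = 2,140,000 L.
(b) Alkalinity to neutralize: (248 − 75) = 173 mg/L as CaCO₃ × 2,140,000 L = 370,200 g as CaCO₃.
(b) Equivalents of H⁺ required: 370,200 ÷ 50 g/eq = 7404 eq = 7404 mol NaHSO₄.
(b) Mass of NaHSO₄: 7404 × 120.1 = 889,300 g.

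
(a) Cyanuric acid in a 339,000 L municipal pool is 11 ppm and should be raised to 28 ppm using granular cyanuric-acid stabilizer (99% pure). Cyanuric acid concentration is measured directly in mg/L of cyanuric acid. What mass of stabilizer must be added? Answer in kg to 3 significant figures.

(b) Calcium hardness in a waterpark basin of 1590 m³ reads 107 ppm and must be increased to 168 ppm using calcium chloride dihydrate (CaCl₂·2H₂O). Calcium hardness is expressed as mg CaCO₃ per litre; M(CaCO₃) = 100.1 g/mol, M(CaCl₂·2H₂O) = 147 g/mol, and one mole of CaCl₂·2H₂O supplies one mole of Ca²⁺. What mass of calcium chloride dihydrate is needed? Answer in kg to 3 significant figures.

(a) CYA to add: (28 − 11) = 17 mg/L × 339,000 L = 5763 g cyanuric acid.
(a) At 99% purity: 5763 / 0.99 = 5821 g product.

(b) Volume: 1590 m³ = 1,590,000 L.
(b) Hardness to add: (168 − 107) = 61 mg/L as CaCO₃ × 1,590,000 L = 96,990 g as CaCO₃.
(b) Moles of Ca²⁺ (1 mol Ca²⁺ ≡ 1 mol CaCO₃): 96,990 / 100.1 g/mol = 968.9 mol.
(b) Mass of CaCl₂·2H₂O: 968.9 × 147 = 142,400 g.

(a) 5.82 kg; (b) 142 kg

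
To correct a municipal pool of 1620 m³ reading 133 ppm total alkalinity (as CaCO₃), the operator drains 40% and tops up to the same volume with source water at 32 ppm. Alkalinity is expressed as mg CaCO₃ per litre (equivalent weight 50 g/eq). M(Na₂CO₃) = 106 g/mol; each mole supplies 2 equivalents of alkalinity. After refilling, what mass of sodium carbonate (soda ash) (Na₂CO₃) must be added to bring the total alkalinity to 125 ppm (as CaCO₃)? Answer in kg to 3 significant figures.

55.6 kg

Volume: 1620 m³ = 1,620,000 L.
After draining 40% and refilling: 133 × 0.60 + 32 × 0.40 = 92.6 ppm.
Deficit to target: 125 − 92.6 = 32.4 mg/L.
As CaCO₃: 32.4 mg/L × 1,620,000 L = 52,490 g; ÷ 50 g/eq ÷ 2 = 524.9 mol Na₂CO₃.
Mass: 524.9 × 106 = 55,640 g.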